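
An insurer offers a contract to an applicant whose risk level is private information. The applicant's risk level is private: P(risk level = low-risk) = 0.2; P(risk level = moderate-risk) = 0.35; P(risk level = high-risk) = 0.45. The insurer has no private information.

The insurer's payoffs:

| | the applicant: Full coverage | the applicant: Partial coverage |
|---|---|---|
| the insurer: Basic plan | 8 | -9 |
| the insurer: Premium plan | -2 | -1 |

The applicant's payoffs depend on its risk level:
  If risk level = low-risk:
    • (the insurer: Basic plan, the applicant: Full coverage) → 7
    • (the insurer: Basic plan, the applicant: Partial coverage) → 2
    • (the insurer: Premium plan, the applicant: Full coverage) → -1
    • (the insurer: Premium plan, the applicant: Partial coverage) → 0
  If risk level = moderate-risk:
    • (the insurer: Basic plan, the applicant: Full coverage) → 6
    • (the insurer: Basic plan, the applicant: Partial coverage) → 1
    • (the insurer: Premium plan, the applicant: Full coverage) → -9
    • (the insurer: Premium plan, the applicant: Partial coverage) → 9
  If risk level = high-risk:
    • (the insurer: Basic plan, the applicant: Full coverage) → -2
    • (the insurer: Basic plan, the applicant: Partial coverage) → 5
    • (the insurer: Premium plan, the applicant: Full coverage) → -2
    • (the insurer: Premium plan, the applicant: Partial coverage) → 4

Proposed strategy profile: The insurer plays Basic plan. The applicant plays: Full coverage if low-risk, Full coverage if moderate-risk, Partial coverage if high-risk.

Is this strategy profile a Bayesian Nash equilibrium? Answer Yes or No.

Yes

The insurer plays Basic plan: E[Basic plan] = 0.2·(8) + 0.35·(8) + 0.45·(-9) = 0.35; E[Premium plan] = -1.55. Best-responding. ✓
The applicant (risk level low-risk), facing Basic plan: Full coverage gives 7, Partial coverage gives 2. Proposed Full coverage is best. ✓
The applicant (risk level moderate-risk), facing Basic plan: Full coverage gives 6, Partial coverage gives 1. Proposed Full coverage is best. ✓
The applicant (risk level high-risk), facing Basic plan: Full coverage gives -2, Partial coverage gives 5. Proposed Partial coverage is best. ✓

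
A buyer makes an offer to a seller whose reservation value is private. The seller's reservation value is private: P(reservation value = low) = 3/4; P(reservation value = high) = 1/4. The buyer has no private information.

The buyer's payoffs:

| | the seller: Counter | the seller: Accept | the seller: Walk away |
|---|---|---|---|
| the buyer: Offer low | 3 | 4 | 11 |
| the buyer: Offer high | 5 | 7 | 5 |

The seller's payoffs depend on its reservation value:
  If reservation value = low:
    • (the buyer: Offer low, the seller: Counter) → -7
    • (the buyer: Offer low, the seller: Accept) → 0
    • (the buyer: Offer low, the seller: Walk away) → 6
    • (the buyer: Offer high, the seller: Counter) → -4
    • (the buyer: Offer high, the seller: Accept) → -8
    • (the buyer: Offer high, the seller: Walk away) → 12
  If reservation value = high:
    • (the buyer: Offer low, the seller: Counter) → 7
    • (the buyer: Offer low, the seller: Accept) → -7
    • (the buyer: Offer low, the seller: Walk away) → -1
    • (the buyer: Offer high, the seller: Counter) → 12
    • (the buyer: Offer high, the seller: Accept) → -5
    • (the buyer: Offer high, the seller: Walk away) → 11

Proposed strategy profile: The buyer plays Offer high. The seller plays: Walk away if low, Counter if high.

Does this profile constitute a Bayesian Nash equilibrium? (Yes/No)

No

The buyer plays Offer high: E[Offer high] = 3/4·(5) + 1/4·(5) = 5; E[Offer low] = 9. Not best-responding. ✗
The seller (reservation value low), facing Offer high: Counter gives -4, Accept gives -8, Walk away gives 12. Proposed Walk away is best. ✓
The seller (reservation value high), facing Offer high: Counter gives 12, Accept gives -5, Walk away gives 11. Proposed Counter is best. ✓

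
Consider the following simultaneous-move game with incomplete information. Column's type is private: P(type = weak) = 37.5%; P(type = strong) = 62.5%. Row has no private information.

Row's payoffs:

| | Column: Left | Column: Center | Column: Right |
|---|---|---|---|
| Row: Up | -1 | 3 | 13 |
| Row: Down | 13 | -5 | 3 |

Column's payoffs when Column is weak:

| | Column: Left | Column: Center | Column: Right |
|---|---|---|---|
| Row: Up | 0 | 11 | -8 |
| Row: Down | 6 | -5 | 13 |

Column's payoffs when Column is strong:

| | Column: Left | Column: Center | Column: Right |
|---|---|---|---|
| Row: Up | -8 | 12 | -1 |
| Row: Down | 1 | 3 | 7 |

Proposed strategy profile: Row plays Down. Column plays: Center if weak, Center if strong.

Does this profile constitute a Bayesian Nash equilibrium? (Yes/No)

Row plays Down: E[Down] = 0.375·(-5) + 0.625·(-5) = -5; E[Up] = 3. Not best-responding. ✗
Column (type weak), facing Down: Left gives 6, Center gives -5, Right gives 13. Proposed Center is not best — profitable deviation exists. ✗
Column (type strong), facing Down: Left gives 1, Center gives 3, Right gives 7. Proposed Center is not best — profitable deviation exists. ✗

No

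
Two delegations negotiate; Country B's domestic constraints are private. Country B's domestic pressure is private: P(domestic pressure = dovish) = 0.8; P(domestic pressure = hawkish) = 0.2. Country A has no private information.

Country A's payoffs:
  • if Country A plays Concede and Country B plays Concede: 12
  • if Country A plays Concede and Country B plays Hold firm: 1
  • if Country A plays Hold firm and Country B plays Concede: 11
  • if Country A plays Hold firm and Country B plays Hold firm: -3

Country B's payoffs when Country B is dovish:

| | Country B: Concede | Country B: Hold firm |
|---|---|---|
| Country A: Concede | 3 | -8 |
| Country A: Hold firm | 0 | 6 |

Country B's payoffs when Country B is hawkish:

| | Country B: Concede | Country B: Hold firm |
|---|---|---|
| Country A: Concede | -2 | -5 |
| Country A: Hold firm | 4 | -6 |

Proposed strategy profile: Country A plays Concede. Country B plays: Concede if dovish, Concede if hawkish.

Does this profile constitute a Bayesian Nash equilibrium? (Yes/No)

Yes

Country A plays Concede: E[Concede] = 0.8·(12) + 0.2·(12) = 12; E[Hold firm] = 11. Best-responding. ✓
Country B (domestic pressure dovish), facing Concede: Concede gives 3, Hold firm gives -8. Proposed Concede is best. ✓
Country B (domestic pressure hawkish), facing Concede: Concede gives -2, Hold firm gives -5. Proposed Concede is best. ✓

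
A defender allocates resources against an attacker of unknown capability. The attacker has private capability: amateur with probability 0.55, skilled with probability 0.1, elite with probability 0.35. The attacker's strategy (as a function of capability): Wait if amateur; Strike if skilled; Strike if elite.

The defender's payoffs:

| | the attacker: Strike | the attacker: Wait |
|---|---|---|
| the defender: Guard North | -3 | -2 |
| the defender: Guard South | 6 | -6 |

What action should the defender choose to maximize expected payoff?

Compute the defender's expected payoff for each action, taking the expectation over the attacker's type.
E[Guard North] = 0.55·(-2) + 0.1·(-3) + 0.35·(-3) = -2.45
E[Guard South] = 0.55·(-6) + 0.1·(6) + 0.35·(6) = -0.6
Best response: Guard South (-0.6 is the largest).

Guard South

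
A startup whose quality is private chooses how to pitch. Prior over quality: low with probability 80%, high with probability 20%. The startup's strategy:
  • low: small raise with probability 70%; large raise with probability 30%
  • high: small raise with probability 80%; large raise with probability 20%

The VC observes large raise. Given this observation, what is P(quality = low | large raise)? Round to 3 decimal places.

P(large raise) = 0.8·0.3 + 0.2·0.2 = 0.28
P(low | large raise) = (0.8·0.3) / 0.28 = 0.24 / 0.28 = 0.857143

0.857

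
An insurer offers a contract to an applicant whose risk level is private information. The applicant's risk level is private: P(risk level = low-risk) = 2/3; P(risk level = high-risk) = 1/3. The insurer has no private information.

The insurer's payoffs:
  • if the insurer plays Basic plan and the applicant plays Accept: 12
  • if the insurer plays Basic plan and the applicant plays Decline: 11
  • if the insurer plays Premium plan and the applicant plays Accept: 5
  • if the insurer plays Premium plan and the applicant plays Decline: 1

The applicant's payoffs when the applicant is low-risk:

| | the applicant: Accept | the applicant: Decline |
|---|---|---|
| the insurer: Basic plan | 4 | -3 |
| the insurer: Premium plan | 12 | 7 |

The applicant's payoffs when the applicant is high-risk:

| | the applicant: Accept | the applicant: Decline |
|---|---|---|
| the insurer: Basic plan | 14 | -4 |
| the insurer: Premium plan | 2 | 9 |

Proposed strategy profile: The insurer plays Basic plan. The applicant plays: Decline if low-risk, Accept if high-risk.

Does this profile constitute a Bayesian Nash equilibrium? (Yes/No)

No

The insurer plays Basic plan: E[Basic plan] = 2/3·(11) + 1/3·(12) = 34/3; E[Premium plan] = 7/3. Best-responding. ✓
The applicant (risk level low-risk), facing Basic plan: Accept gives 4, Decline gives -3. Proposed Decline is not best — profitable deviation exists. ✗
The applicant (risk level high-risk), facing Basic plan: Accept gives 14, Decline gives -4. Proposed Accept is best. ✓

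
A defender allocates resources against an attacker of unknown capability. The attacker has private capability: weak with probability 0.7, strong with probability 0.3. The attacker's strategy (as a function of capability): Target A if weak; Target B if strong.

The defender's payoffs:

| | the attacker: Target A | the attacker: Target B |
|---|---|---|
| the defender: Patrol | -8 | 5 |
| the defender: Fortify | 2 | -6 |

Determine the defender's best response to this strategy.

Fortify

Compute the defender's expected payoff for each action, taking the expectation over the attacker's type.
E[Patrol] = 0.7·(-8) + 0.3·(5) = -4.1
E[Fortify] = 0.7·(2) + 0.3·(-6) = -0.4
Best response: Fortify (-0.4 is the largest).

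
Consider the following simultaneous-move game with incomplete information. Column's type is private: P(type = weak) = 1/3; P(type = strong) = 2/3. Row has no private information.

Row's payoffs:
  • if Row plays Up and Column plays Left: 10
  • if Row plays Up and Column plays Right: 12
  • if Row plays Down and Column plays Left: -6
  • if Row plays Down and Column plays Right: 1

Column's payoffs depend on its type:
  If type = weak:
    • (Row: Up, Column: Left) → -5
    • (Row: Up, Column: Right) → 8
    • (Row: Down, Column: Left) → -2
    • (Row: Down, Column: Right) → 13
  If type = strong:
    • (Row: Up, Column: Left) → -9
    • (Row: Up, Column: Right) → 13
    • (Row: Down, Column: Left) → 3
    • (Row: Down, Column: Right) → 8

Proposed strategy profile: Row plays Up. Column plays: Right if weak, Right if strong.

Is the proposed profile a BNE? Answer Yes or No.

Yes

Row plays Up: E[Up] = 1/3·(12) + 2/3·(12) = 12; E[Down] = 1. Best-responding. ✓
Column (type weak), facing Up: Left gives -5, Right gives 8. Proposed Right is best. ✓
Column (type strong), facing Up: Left gives -9, Right gives 13. Proposed Right is best. ✓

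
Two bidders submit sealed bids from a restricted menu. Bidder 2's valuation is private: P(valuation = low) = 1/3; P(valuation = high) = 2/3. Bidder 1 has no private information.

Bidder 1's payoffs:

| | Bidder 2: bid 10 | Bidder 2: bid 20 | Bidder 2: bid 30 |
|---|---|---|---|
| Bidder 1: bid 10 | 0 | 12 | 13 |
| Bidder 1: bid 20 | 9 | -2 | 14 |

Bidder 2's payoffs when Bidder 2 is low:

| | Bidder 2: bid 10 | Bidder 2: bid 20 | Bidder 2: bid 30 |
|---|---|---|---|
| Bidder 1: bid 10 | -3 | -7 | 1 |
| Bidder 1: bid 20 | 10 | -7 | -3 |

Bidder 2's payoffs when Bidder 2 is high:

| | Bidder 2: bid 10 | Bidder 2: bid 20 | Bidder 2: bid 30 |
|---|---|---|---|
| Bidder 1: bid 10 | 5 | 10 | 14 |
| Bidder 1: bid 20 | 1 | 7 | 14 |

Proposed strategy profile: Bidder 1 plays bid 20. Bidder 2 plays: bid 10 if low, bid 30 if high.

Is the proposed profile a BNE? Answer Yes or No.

Yes

A profile is a BNE iff every type of every player is best-responding given beliefs about the other side.
Bidder 1 plays bid 20: E[bid 20] = 1/3·(9) + 2/3·(14) = 37/3; E[bid 10] = 26/3. Best-responding. ✓
Bidder 2 (valuation low), facing bid 20: bid 10 gives 10, bid 20 gives -7, bid 30 gives -3. Proposed bid 10 is best. ✓
Bidder 2 (valuation high), facing bid 20: bid 10 gives 1, bid 20 gives 7, bid 30 gives 14. Proposed bid 30 is best. ✓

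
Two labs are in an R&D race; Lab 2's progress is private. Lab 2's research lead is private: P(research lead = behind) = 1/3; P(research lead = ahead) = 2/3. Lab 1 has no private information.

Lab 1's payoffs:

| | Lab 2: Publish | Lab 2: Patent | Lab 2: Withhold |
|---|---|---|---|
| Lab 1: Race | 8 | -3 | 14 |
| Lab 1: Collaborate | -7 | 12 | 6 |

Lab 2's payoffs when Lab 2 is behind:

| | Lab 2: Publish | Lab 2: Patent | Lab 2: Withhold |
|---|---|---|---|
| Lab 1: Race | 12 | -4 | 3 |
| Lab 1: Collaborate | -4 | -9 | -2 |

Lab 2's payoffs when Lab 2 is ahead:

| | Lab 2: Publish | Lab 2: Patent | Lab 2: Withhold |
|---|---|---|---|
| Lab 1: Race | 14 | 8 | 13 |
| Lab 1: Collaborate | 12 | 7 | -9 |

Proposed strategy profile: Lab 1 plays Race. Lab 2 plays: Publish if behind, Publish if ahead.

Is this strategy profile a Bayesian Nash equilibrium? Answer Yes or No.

A profile is a BNE iff every type of every player is best-responding given beliefs about the other side.
Lab 1 plays Race: E[Race] = 1/3·(8) + 2/3·(8) = 8; E[Collaborate] = -7. Best-responding. ✓
Lab 2 (research lead behind), facing Race: Publish gives 12, Patent gives -4, Withhold gives 3. Proposed Publish is best. ✓
Lab 2 (research lead ahead), facing Race: Publish gives 14, Patent gives 8, Withhold gives 13. Proposed Publish is best. ✓

Yes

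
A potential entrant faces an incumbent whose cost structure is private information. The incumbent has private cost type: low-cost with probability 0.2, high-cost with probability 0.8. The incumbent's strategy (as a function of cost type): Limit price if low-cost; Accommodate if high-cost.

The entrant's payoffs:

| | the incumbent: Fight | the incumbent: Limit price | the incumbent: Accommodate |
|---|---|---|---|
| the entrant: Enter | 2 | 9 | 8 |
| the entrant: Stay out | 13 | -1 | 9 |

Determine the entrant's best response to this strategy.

Compute the entrant's expected payoff for each action, taking the expectation over the incumbent's type.
E[Enter] = 0.2·(9) + 0.8·(8) = 8.2
E[Stay out] = 0.2·(-1) + 0.8·(9) = 7
Best response: Enter (8.2 is the largest).

Enter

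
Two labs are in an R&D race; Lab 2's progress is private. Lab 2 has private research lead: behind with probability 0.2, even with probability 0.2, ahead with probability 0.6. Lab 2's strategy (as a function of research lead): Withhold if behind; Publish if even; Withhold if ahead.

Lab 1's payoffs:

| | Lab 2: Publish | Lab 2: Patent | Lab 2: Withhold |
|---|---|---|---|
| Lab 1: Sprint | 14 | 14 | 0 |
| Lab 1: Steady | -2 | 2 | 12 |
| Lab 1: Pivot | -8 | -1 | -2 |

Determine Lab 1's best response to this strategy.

Steady

E[Sprint] = 0.2·(0) + 0.2·(14) + 0.6·(0) = 2.8
E[Steady] = 0.2·(12) + 0.2·(-2) + 0.6·(12) = 9.2
E[Pivot] = 0.2·(-2) + 0.2·(-8) + 0.6·(-2) = -3.2
Best response: Steady (9.2 is the largest).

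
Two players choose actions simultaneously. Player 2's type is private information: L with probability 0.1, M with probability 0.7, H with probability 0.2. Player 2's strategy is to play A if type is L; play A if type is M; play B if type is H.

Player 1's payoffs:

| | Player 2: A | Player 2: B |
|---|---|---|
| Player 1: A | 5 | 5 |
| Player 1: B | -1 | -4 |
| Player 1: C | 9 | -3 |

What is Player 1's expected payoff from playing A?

Take the expectation over Player 2's type, weighting each type's action by its prior probability.
E[A] = 0.1·5 + 0.7·5 + 0.2·5 = 0.5 + 3.5 + 1 = 5

5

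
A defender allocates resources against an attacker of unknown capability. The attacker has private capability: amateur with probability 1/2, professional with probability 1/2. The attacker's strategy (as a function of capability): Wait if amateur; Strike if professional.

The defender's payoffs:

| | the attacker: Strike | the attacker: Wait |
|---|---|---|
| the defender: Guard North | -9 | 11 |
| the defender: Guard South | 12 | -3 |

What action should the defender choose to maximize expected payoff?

E[Guard North] = 1/2·(11) + 1/2·(-9) = 1
E[Guard South] = 1/2·(-3) + 1/2·(12) = 9/2
Best response: Guard South (9/2 is the largest).

Guard South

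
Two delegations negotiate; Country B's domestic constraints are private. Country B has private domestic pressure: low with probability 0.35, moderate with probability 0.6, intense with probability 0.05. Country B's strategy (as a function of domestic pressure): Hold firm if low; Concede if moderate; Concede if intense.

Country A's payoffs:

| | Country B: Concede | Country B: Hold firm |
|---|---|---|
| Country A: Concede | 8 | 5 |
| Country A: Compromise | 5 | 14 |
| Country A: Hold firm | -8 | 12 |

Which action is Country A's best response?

Compromise

E[Concede] = 0.35·(5) + 0.6·(8) + 0.05·(8) = 6.95
E[Compromise] = 0.35·(14) + 0.6·(5) + 0.05·(5) = 8.15
E[Hold firm] = 0.35·(12) + 0.6·(-8) + 0.05·(-8) = -1
Best response: Compromise (8.15 is the largest).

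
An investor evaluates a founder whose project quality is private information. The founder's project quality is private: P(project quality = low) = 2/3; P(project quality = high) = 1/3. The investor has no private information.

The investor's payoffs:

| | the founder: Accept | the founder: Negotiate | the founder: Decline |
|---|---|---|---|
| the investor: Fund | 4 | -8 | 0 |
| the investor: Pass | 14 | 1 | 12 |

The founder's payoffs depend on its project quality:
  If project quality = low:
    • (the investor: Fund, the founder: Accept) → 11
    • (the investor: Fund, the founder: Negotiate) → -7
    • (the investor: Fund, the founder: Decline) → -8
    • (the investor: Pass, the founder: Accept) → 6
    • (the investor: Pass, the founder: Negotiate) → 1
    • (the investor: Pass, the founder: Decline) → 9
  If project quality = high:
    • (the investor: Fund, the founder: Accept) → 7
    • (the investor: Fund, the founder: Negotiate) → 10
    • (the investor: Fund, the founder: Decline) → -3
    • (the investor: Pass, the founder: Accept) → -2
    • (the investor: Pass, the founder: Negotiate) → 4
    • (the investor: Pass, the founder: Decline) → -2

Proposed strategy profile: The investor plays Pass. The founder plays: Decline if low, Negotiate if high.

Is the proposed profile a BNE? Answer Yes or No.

Yes

The investor plays Pass: E[Pass] = 2/3·(12) + 1/3·(1) = 25/3; E[Fund] = -8/3. Best-responding. ✓
The founder (project quality low), facing Pass: Accept gives 6, Negotiate gives 1, Decline gives 9. Proposed Decline is best. ✓
The founder (project quality high), facing Pass: Accept gives -2, Negotiate gives 4, Decline gives -2. Proposed Negotiate is best. ✓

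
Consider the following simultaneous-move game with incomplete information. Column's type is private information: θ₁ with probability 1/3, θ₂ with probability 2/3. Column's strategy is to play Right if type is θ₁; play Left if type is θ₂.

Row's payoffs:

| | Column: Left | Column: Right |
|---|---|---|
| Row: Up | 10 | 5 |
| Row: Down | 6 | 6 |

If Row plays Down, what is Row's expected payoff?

E[Down] = 1/3·6 + 2/3·6 = 2 + 4 = 6

6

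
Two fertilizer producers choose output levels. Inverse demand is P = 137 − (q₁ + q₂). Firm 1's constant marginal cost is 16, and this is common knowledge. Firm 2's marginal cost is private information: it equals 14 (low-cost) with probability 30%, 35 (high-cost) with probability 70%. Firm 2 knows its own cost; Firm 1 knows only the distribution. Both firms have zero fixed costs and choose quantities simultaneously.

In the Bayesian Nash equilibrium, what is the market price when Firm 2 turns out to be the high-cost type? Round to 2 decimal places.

Firm 2 with cost c maximizes (137 − (q₁+q₂) − c)·q₂, giving q₂(c) = (137 − c − q₁)/2.
E[c₂] = 0.3·14 + 0.7·35 = 28.7
Firm 1's FOC against E[q₂] yields q₁ = (137 − 2·16 + E[c₂])/3 = (137 − 32 + 28.7)/3 = 44.5667.
q₂(high-cost) = 28.7167, so P = 137 − (44.5667 + 28.7167) = 63.7167.

63.72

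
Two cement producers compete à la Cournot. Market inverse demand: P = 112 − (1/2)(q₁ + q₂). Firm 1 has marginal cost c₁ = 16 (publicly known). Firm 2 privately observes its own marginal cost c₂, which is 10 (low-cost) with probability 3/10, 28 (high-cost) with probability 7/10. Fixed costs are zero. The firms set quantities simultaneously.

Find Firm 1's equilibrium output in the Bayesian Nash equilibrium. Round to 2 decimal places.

Type-c best response for Firm 2: q₂(c) = (112 − c) − q₁/2.
Firm 1 maximizes expected profit; its first-order condition is 112 − q₁ − (1/2)E[q₂] − 16 = 0.
Substituting E[q₂] and solving: E[c₂] = 22.6, so q₁ = (112 − 2·16 + 22.6)/(3/2) = 68.4.

68.40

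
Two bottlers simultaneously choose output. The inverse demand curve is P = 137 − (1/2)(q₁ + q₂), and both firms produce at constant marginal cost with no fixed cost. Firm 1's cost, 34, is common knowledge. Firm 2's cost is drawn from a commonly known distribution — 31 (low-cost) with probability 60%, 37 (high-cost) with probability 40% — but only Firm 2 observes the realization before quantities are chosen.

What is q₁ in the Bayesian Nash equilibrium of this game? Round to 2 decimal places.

68.27

Firm 2 with cost c maximizes (137 − (1/2)(q₁+q₂) − c)·q₂, giving q₂(c) = (137 − c − (1/2)q₁).
E[c₂] = 0.6·31 + 0.4·37 = 33.4
Firm 1's FOC against E[q₂] yields q₁ = (137 − 2·34 + E[c₂])/(3/2) = (137 − 68 + 33.4)/(3/2) = 68.2667.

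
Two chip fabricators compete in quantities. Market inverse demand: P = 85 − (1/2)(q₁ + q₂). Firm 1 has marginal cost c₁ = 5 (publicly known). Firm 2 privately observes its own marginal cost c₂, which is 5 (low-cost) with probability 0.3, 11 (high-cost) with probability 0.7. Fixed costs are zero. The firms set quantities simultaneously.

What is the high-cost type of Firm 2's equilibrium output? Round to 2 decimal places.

45.93

Firm 2 with cost c maximizes (85 − (1/2)(q₁+q₂) − c)·q₂, giving q₂(c) = (85 − c − (1/2)q₁).
E[c₂] = 0.3·5 + 0.7·11 = 9.2
Firm 1's FOC against E[q₂] yields q₁ = (85 − 2·5 + E[c₂])/(3/2) = (85 − 10 + 9.2)/(3/2) = 56.1333.
q₂(high-cost) = (85 − 11 − (1/2)·56.1333) = 45.9333.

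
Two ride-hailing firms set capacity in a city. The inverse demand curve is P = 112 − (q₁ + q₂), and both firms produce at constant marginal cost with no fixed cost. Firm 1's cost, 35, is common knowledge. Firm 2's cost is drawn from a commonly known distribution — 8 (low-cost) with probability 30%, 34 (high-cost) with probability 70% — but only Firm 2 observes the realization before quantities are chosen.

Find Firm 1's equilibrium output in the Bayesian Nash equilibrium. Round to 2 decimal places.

22.73

Type-c best response for Firm 2: q₂(c) = (112 − c)/2 − q₁/2.
Firm 1 maximizes expected profit; its first-order condition is 112 − 2q₁ − E[q₂] − 35 = 0.
Substituting E[q₂] and solving: E[c₂] = 26.2, so q₁ = (112 − 2·35 + 26.2)/3 = 22.7333.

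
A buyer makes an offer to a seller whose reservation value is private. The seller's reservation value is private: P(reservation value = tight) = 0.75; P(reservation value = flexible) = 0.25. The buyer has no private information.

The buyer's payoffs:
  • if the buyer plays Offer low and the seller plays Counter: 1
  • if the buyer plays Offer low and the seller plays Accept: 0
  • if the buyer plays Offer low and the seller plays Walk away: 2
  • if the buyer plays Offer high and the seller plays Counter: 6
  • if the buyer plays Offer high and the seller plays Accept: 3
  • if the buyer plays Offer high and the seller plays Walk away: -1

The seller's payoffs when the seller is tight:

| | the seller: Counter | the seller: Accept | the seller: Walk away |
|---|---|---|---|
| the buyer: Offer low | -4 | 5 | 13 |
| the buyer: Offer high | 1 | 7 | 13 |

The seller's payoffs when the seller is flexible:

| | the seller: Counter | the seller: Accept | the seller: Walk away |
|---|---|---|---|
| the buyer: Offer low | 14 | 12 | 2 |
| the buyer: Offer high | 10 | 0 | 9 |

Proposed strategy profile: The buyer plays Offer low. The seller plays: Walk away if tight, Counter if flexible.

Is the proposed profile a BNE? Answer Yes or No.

Yes

The buyer plays Offer low: E[Offer low] = 0.75·(2) + 0.25·(1) = 1.75; E[Offer high] = 0.75. Best-responding. ✓
The seller (reservation value tight), facing Offer low: Counter gives -4, Accept gives 5, Walk away gives 13. Proposed Walk away is best. ✓
The seller (reservation value flexible), facing Offer low: Counter gives 14, Accept gives 12, Walk away gives 2. Proposed Counter is best. ✓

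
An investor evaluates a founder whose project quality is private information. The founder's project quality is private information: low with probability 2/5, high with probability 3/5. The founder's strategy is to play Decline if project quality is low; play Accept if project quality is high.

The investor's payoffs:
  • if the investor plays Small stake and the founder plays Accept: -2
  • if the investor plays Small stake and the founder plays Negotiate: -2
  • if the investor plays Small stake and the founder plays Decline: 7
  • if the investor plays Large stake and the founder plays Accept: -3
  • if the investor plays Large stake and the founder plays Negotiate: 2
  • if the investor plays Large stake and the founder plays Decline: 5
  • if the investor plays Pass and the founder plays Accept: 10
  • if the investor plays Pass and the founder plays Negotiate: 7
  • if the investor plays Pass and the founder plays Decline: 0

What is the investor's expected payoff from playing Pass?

Take the expectation over the founder's project quality, weighting each type's action by its prior probability.
E[Pass] = 2/5·0 + 3/5·10 = 0 + 6 = 6

6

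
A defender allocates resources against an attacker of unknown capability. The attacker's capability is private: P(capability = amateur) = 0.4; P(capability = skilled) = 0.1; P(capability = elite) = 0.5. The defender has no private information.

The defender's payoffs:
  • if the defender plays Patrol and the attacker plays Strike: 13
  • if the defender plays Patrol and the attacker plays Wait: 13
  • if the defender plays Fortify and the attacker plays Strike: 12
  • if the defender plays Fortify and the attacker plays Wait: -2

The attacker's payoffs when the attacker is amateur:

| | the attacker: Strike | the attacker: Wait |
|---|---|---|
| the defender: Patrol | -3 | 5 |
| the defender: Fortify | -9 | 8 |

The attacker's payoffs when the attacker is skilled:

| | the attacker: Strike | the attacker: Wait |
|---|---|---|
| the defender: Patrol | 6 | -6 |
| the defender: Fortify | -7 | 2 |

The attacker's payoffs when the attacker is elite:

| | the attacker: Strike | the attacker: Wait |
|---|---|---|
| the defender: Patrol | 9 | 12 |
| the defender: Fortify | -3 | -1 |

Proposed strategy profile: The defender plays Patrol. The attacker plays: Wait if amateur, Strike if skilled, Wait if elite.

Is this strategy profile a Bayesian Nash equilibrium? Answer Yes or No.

Yes

A profile is a BNE iff every type of every player is best-responding given beliefs about the other side.
The defender plays Patrol: E[Patrol] = 0.4·(13) + 0.1·(13) + 0.5·(13) = 13; E[Fortify] = -0.6. Best-responding. ✓
The attacker (capability amateur), facing Patrol: Strike gives -3, Wait gives 5. Proposed Wait is best. ✓
The attacker (capability skilled), facing Patrol: Strike gives 6, Wait gives -6. Proposed Strike is best. ✓
The attacker (capability elite), facing Patrol: Strike gives 9, Wait gives 12. Proposed Wait is best. ✓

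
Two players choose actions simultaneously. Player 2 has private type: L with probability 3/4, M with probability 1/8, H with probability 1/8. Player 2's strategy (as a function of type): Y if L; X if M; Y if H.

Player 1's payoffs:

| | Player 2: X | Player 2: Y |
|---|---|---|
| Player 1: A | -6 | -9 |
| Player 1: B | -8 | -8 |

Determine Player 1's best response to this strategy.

E[A] = 3/4·(-9) + 1/8·(-6) + 1/8·(-9) = -69/8
E[B] = 3/4·(-8) + 1/8·(-8) + 1/8·(-8) = -8
Best response: B (-8 is the largest).

B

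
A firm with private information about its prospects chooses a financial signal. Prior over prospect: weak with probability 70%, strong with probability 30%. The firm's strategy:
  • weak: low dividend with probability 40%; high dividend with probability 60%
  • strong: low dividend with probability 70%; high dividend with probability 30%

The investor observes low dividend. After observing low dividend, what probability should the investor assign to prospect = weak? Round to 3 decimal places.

P(low dividend) = 0.7·0.4 + 0.3·0.7 = 0.49
P(weak | low dividend) = (0.7·0.4) / 0.49 = 0.28 / 0.49 = 0.571429

0.571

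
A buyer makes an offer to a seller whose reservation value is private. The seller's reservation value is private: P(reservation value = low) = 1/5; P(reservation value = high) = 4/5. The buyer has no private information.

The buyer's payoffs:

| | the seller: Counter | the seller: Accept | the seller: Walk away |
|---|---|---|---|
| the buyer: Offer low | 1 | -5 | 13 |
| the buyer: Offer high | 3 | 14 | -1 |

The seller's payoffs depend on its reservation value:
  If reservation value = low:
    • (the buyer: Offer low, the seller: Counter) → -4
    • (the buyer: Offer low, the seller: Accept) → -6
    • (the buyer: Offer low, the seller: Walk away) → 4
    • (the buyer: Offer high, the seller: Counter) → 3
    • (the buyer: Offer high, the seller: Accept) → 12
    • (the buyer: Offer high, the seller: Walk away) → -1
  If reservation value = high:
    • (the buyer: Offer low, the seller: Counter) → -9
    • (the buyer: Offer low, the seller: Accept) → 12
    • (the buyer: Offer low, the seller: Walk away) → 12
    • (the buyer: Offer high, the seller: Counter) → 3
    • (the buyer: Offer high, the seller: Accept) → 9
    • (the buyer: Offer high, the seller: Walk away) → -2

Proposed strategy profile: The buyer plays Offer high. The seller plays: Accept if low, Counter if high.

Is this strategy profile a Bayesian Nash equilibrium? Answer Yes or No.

No

The buyer plays Offer high: E[Offer high] = 1/5·(14) + 4/5·(3) = 26/5; E[Offer low] = -1/5. Best-responding. ✓
The seller (reservation value low), facing Offer high: Counter gives 3, Accept gives 12, Walk away gives -1. Proposed Accept is best. ✓
The seller (reservation value high), facing Offer high: Counter gives 3, Accept gives 9, Walk away gives -2. Proposed Counter is not best — profitable deviation exists. ✗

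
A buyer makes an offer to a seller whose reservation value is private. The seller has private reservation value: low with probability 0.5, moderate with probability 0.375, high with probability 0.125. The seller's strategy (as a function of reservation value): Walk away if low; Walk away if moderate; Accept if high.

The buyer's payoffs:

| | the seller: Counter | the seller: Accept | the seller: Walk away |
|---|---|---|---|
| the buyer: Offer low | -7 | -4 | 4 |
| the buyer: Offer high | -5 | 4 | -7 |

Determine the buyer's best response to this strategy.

Offer low

Compute the buyer's expected payoff for each action, taking the expectation over the seller's type.
E[Offer low] = 0.5·(4) + 0.375·(4) + 0.125·(-4) = 3
E[Offer high] = 0.5·(-7) + 0.375·(-7) + 0.125·(4) = -5.625
Best response: Offer low (3 is the largest).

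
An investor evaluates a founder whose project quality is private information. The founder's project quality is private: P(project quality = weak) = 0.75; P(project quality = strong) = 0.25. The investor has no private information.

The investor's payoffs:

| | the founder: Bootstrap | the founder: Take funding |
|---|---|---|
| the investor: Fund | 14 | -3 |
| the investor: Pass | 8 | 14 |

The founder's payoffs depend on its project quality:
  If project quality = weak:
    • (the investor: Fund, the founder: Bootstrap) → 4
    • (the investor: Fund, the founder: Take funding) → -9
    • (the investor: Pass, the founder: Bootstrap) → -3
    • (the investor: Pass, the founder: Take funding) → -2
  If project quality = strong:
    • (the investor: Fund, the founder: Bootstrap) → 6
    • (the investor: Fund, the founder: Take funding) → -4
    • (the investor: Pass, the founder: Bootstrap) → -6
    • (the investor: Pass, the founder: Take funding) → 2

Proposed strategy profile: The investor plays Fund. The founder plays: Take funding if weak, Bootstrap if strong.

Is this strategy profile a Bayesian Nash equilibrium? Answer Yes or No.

No

The investor plays Fund: E[Fund] = 0.75·(-3) + 0.25·(14) = 1.25; E[Pass] = 12.5. Not best-responding. ✗
The founder (project quality weak), facing Fund: Bootstrap gives 4, Take funding gives -9. Proposed Take funding is not best — profitable deviation exists. ✗
The founder (project quality strong), facing Fund: Bootstrap gives 6, Take funding gives -4. Proposed Bootstrap is best. ✓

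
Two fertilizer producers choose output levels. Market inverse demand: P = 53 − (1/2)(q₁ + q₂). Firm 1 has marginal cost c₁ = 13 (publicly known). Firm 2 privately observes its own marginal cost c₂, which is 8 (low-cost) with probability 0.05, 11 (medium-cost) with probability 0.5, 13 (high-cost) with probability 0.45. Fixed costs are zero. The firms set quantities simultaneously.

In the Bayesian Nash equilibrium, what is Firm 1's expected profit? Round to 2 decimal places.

Type-c best response for Firm 2: q₂(c) = (53 − c) − q₁/2.
Firm 1 maximizes expected profit; its first-order condition is 53 − q₁ − (1/2)E[q₂] − 13 = 0.
Substituting E[q₂] and solving: E[c₂] = 11.75, so q₁ = (53 − 2·13 + 11.75)/(3/2) = 25.8333.
E[P] = 53 − (1/2)·(q₁ + E[q₂]) = 25.9167; Firm 1's expected profit = (E[P] − 13)·q₁ = (25.9167 − 13)·25.8333 = 333.681.

333.68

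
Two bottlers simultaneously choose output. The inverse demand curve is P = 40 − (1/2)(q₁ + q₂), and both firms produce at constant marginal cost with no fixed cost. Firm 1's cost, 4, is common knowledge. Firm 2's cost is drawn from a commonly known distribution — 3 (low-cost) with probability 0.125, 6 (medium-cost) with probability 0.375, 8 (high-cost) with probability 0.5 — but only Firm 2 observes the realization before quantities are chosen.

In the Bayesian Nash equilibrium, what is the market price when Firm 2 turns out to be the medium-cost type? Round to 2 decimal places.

16.56

Type-c best response for Firm 2: q₂(c) = (40 − c) − q₁/2.
Firm 1 maximizes expected profit; its first-order condition is 40 − q₁ − (1/2)E[q₂] − 4 = 0.
Substituting E[q₂] and solving: E[c₂] = 6.625, so q₁ = (40 − 2·4 + 6.625)/(3/2) = 25.75.
q₂(medium-cost) = 21.125, so P = 40 − (1/2)·(25.75 + 21.125) = 16.5625.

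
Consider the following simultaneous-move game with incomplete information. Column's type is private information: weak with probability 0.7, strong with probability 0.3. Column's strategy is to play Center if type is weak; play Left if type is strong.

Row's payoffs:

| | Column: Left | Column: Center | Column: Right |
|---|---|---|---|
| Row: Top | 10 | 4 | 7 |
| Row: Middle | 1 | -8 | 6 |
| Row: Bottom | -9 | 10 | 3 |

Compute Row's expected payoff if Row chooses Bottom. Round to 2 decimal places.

Take the expectation over Column's type, weighting each type's action by its prior probability.
E[Bottom] = 0.7·10 + 0.3·(-9) = 7 + (-2.7) = 4.3

4.30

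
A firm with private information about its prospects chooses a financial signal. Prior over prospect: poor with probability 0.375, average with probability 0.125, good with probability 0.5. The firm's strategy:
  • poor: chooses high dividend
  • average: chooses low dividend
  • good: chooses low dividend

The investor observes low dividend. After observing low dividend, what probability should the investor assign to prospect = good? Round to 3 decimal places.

P(low dividend) = 0.375·0 + 0.125·1 + 0.5·1 = 0.625
P(good | low dividend) = (0.5·1) / 0.625 = 0.5 / 0.625 = 0.8

0.800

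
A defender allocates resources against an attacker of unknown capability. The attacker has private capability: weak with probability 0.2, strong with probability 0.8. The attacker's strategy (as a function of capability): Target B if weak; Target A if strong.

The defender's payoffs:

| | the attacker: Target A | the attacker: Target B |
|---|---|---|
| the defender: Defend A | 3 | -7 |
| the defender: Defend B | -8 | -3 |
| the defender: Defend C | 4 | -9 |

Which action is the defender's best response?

Compute the defender's expected payoff for each action, taking the expectation over the attacker's type.
E[Defend A] = 0.2·(-7) + 0.8·(3) = 1
E[Defend B] = 0.2·(-3) + 0.8·(-8) = -7
E[Defend C] = 0.2·(-9) + 0.8·(4) = 1.4
Best response: Defend C (1.4 is the largest).

Defend C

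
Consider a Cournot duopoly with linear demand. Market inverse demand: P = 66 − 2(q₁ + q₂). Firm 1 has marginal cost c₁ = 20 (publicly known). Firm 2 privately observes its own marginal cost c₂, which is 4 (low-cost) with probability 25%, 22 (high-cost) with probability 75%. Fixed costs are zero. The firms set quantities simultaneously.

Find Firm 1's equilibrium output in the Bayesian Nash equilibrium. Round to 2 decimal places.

Type-c best response for Firm 2: q₂(c) = (66 − c)/4 − q₁/2.
Firm 1 maximizes expected profit; its first-order condition is 66 − 4q₁ − 2E[q₂] − 20 = 0.
Substituting E[q₂] and solving: E[c₂] = 17.5, so q₁ = (66 − 2·20 + 17.5)/6 = 7.25.

7.25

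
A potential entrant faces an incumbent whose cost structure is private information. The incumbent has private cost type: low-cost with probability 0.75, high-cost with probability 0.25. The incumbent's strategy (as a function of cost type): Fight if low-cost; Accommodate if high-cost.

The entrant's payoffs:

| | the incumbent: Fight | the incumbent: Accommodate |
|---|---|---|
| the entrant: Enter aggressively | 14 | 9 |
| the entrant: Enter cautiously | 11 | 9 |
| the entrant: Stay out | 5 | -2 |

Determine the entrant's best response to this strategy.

Enter aggressively

E[Enter aggressively] = 0.75·(14) + 0.25·(9) = 12.75
E[Enter cautiously] = 0.75·(11) + 0.25·(9) = 10.5
E[Stay out] = 0.75·(5) + 0.25·(-2) = 3.25
Best response: Enter aggressively (12.75 is the largest).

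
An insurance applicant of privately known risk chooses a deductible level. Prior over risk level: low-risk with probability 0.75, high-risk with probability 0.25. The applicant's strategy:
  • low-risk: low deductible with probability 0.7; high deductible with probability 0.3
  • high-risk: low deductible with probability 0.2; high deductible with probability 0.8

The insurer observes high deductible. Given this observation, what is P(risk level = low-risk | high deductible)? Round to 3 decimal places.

0.529

P(high deductible) = 0.75·0.3 + 0.25·0.8 = 0.425
P(low-risk | high deductible) = (0.75·0.3) / 0.425 = 0.225 / 0.425 = 0.529412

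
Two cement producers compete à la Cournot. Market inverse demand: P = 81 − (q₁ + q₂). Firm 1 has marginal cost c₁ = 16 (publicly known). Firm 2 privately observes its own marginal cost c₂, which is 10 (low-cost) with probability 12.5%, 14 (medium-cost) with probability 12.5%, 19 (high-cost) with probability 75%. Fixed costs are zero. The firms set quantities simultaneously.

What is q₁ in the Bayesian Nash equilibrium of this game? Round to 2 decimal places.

Firm 2 with cost c maximizes (81 − (q₁+q₂) − c)·q₂, giving q₂(c) = (81 − c − q₁)/2.
E[c₂] = 0.125·10 + 0.125·14 + 0.75·19 = 17.25
Firm 1's FOC against E[q₂] yields q₁ = (81 − 2·16 + E[c₂])/3 = (81 − 32 + 17.25)/3 = 22.0833.

22.08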